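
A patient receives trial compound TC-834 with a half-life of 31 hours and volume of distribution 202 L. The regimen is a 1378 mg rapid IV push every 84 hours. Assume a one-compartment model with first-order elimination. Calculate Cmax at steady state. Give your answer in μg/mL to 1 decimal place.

8.1 μg/mL

k = ln2/t½ = ln2/31 ≈ 0.022360 h⁻¹; fraction remaining f = e^(−kτ) = e^(−0.022360×84) ≈ 0.1529.
At steady state, accumulation factor R = 1/(1 − e^(−kτ)) ≈ 1.1805.
Each bolus raises the concentration by D/Vd = 1378/202 ≈ 6.822 μg/mL.
Steady-state peak Cmax,ss = C₀·R ≈ 6.822 × 1.1805 ≈ 8.053 μg/mL.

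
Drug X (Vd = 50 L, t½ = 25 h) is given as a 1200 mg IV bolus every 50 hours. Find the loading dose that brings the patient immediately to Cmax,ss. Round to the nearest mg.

f = (1/2)^(50/25) ≈ 0.250000; accumulation ratio R = 1/(1−f) ≈ 1.33333.
Loading dose to hit Cmax,ss on first dose: D_load = D_maint·R ≈ 1200 × 1.33333 ≈ 1600.00 mg.

1600 mg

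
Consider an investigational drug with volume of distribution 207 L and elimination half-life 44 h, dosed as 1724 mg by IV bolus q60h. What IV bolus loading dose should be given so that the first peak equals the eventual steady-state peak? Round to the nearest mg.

2820 mg

f = (1/2)^(60/44) ≈ 0.388602; accumulation ratio R = 1/(1−f) ≈ 1.63560.
Loading dose to hit Cmax,ss on first dose: D_load = D_maint·R ≈ 1724 × 1.63560 ≈ 2819.77 mg.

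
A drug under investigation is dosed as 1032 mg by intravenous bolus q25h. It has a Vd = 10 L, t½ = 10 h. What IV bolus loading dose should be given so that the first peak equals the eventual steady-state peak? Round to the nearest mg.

1254 mg

f = (1/2)^(25/10) ≈ 0.176777; accumulation ratio R = 1/(1−f) ≈ 1.21474.
Loading dose to hit Cmax,ss on first dose: D_load = D_maint·R ≈ 1032 × 1.21474 ≈ 1253.61 mg.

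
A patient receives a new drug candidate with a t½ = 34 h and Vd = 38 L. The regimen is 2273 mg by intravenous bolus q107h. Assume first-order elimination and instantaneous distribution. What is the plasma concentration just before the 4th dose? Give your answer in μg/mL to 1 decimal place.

f = (1/2)^(τ/t½) = (1/2)^(107/34) ≈ 0.1129.
C₀ = D/Vd = 2273/38 ≈ 59.816 μg/mL.
Before the 4th dose, 3 doses have been given. Superposition: Cmin = C₀·(f + f² + … + f^3).
≈ 59.816 × (0.1129 + 0.0127 + 0.0014) ≈ 59.816 × 0.1270 ≈ 7.597 μg/mL.

7.6 μg/mL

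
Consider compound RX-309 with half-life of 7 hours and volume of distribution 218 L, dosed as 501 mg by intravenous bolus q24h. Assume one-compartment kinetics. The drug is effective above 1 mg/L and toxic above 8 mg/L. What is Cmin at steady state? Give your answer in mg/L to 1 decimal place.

k = ln2/t½ = ln2/7 ≈ 0.099021 h⁻¹; fraction remaining f = e^(−kτ) = e^(−0.099021×24) ≈ 0.0929.
Each bolus raises the concentration by D/Vd = 501/218 ≈ 2.298 mg/L.
Steady-state trough Cmin,ss = C₀·f/(1−f) ≈ 2.298 × 0.0929/0.9071 ≈ 0.235 mg/L.
Trough 0.2 mg/L vs MEC 1 mg/L: subtherapeutic.

0.2 mg/L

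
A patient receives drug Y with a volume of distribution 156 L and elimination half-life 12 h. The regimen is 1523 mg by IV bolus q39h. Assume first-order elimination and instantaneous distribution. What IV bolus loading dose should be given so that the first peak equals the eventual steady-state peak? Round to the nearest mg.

1702 mg

f = (1/2)^(39/12) ≈ 0.105112; accumulation ratio R = 1/(1−f) ≈ 1.11746.
Loading dose to hit Cmax,ss on first dose: D_load = D_maint·R ≈ 1523 × 1.11746 ≈ 1701.89 mg.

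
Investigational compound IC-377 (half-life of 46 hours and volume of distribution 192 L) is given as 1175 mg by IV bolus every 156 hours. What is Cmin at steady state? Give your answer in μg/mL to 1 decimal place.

τ/t½ = 156/46 ≈ 3.3913, so fraction remaining f = (1/2)^(156/46) ≈ 0.0953.
At steady state, accumulation factor R = 1/(1 − e^(−kτ)) ≈ 1.1053.
Each bolus raises the concentration by D/Vd = 1175/192 ≈ 6.120 μg/mL.
Cmax,ss = C₀/(1 − f) ≈ 6.120/0.9047 ≈ 6.765 μg/mL.
Steady-state trough Cmin,ss = Cmax,ss·f ≈ 6.765 × 0.0953 ≈ 0.645 μg/mL.

0.6 μg/mL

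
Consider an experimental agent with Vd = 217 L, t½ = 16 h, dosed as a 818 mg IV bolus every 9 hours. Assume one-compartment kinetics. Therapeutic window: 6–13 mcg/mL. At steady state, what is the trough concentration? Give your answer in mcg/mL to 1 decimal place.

7.9 mcg/mL

τ/t½ = 9/16 ≈ 0.5625, so fraction remaining f = (1/2)^(9/16) ≈ 0.6771.
Accumulation ratio R = 1/(1 − f) ≈ 1/0.3229 ≈ 3.0969.
Single-dose peak C₀ = D/Vd = 818/217 ≈ 3.770 mcg/mL.
Steady-state peak Cmax,ss = C₀·R ≈ 3.770 × 3.0969 ≈ 11.675 mcg/mL.
One interval later, Cmin,ss = Cmax,ss·e^(−kτ) ≈ 11.675 × 0.6771 ≈ 7.905 mcg/mL.
Trough 7.9 mcg/mL vs MEC 6 mcg/mL: adequate.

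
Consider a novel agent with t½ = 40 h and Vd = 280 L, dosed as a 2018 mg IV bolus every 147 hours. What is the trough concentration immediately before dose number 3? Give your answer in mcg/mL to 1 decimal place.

f = (1/2)^(τ/t½) = (1/2)^(147/40) ≈ 0.0783.
C₀ = D/Vd = 2018/280 ≈ 7.207 mcg/mL.
Before the 3rd dose, 2 doses have been given. Superposition: Cmin = C₀·(f + f²).
≈ 7.207 × (0.0783 + 0.0061) ≈ 7.207 × 0.0844 ≈ 0.608 mcg/mL.

0.6 mcg/mL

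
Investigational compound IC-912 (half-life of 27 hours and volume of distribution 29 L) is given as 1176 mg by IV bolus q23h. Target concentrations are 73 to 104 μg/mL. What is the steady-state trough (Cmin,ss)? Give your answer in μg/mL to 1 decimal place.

50.4 μg/mL

k = ln2/t½ = ln2/27 ≈ 0.025672 h⁻¹; fraction remaining f = e^(−kτ) = e^(−0.025672×23) ≈ 0.5541.
Each bolus raises the concentration by D/Vd = 1176/29 ≈ 40.552 μg/mL.
Steady-state trough Cmin,ss = C₀·f/(1−f) ≈ 40.552 × 0.5541/0.4459 ≈ 50.392 μg/mL.
Trough 50.4 μg/mL vs MEC 73 μg/mL: subtherapeutic.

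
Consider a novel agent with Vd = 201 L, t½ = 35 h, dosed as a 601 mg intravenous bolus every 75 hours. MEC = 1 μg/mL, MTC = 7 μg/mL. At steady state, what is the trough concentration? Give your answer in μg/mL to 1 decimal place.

k = ln2/t½ = ln2/35 ≈ 0.019804 h⁻¹; fraction remaining f = e^(−kτ) = e^(−0.019804×75) ≈ 0.2264.
Accumulation ratio R = 1/(1 − f) ≈ 1/0.7736 ≈ 1.2927.
Each bolus raises the concentration by D/Vd = 601/201 ≈ 2.990 μg/mL.
Cmax,ss = C₀/(1 − f) ≈ 2.990/0.7736 ≈ 3.865 μg/mL.
One interval later, Cmin,ss = Cmax,ss·e^(−kτ) ≈ 3.865 × 0.2264 ≈ 0.875 μg/mL.
Trough 0.9 μg/mL vs MEC 1 μg/mL: subtherapeutic.

0.9 μg/mL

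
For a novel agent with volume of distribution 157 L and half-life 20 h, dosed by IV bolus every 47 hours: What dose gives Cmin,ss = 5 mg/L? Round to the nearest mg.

3217 mg

τ/t½ = 47/20 ≈ 2.35, so f = (1/2)^(47/20) ≈ 0.196146.
Cmin,ss = (D/Vd)·f/(1−f), so D = Cmin,ss·Vd·(1−f)/f.
D = 5 × 157 × (1−f)/f ≈ 5 × 157 × 4.09824 ≈ 3217.12 mg.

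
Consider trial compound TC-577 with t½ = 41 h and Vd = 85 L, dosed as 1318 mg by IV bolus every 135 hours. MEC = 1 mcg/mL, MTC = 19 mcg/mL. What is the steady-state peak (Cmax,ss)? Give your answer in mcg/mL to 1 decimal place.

17.3 mcg/mL

τ/t½ = 135/41 ≈ 3.2927, so fraction remaining f = (1/2)^(135/41) ≈ 0.1020.
At steady state, accumulation factor R = 1/(1 − e^(−kτ)) ≈ 1.1136.
Single-dose peak C₀ = D/Vd = 1318/85 ≈ 15.506 mcg/mL.
Steady-state peak Cmax,ss = C₀·R ≈ 15.506 × 1.1136 ≈ 17.267 mcg/mL.
Peak 17.3 mcg/mL vs MTC 19 mcg/mL: below toxic threshold.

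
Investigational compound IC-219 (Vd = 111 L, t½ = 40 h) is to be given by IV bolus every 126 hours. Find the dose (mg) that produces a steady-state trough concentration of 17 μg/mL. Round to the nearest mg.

14863 mg

τ/t½ = 126/40 ≈ 3.15, so f = (1/2)^(126/40) ≈ 0.112656.
Cmin,ss = (D/Vd)·f/(1−f), so D = Cmin,ss·Vd·(1−f)/f.
D = 17 × 111 × (1−f)/f ≈ 17 × 111 × 7.87658 ≈ 14863.11 mg.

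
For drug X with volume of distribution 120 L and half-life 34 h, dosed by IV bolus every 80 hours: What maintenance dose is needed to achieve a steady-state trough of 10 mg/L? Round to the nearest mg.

4930 mg

τ/t½ = 80/34 ≈ 2.3529, so f = (1/2)^(80/34) ≈ 0.195747.
Cmin,ss = (D/Vd)·f/(1−f), so D = Cmin,ss·Vd·(1−f)/f.
D = 10 × 120 × (1−f)/f ≈ 10 × 120 × 4.10864 ≈ 4930.37 mg.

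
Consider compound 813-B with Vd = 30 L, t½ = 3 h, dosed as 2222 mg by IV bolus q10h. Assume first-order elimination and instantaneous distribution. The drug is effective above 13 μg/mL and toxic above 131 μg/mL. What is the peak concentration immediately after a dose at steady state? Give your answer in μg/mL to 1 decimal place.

82.2 μg/mL

k = ln2/t½ = ln2/3 ≈ 0.231049 h⁻¹; fraction remaining f = e^(−kτ) = e^(−0.231049×10) ≈ 0.0992.
At steady state, accumulation factor R = 1/(1 − e^(−kτ)) ≈ 1.1101.
Single-dose peak C₀ = D/Vd = 2222/30 ≈ 74.067 μg/mL.
Steady-state peak Cmax,ss = C₀·R ≈ 74.067 × 1.1101 ≈ 82.222 μg/mL.
Peak 82.2 μg/mL vs MTC 131 μg/mL: below toxic threshold.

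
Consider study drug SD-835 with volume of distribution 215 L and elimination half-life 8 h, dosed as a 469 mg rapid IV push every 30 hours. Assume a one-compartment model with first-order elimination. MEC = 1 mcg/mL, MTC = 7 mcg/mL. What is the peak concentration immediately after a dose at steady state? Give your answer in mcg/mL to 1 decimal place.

k = ln2/t½ = ln2/8 ≈ 0.086643 h⁻¹; fraction remaining f = e^(−kτ) = e^(−0.086643×30) ≈ 0.0743.
At steady state, accumulation factor R = 1/(1 − e^(−kτ)) ≈ 1.0803.
Single-dose peak C₀ = D/Vd = 469/215 ≈ 2.181 mcg/mL.
Steady-state peak Cmax,ss = C₀·R ≈ 2.181 × 1.0803 ≈ 2.356 mcg/mL.
Peak 2.4 mcg/mL vs MTC 7 mcg/mL: below toxic threshold.

2.4 mcg/mL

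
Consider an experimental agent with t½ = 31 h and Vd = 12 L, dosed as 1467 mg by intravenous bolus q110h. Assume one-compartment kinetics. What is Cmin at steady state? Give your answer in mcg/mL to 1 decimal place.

11.4 mcg/mL

Over one 110-h interval, 110/31 ≈ 3.5484 half-lives elapse, leaving f ≈ 0.0855 of each dose.
Each bolus raises the concentration by D/Vd = 1467/12 ≈ 122.250 mcg/mL.
Steady-state trough Cmin,ss = C₀·f/(1−f) ≈ 122.250 × 0.0855/0.9145 ≈ 11.430 mcg/mL.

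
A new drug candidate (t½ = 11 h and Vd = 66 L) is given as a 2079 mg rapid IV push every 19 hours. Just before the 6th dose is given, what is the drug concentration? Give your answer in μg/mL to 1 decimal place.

f = (1/2)^(τ/t½) = (1/2)^(19/11) ≈ 0.3020.
C₀ = D/Vd = 2079/66 ≈ 31.500 μg/mL.
Before the 6th dose, 5 doses have been given. Superposition: Cmin = C₀·(f + f² + … + f^5).
≈ 31.500 × (0.3020 + 0.0912 + 0.0275 + 0.0083 + 0.0025) ≈ 31.500 × 0.4315 ≈ 13.592 μg/mL.

13.6 μg/mL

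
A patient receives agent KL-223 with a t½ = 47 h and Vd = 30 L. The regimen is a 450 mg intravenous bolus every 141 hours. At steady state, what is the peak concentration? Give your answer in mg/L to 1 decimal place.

17.1 mg/L

The dosing interval is 3 half-lives, so f = 2^(−3) = 0.125.
Accumulation ratio R = 1/(1 − f) = 1/0.875 = 8/7.
Single-dose peak C₀ = D/Vd = 450/30 = 15 mg/L.
Steady-state peak Cmax,ss = C₀·R = 15 × 8/7 ≈ 17.143 mg/L.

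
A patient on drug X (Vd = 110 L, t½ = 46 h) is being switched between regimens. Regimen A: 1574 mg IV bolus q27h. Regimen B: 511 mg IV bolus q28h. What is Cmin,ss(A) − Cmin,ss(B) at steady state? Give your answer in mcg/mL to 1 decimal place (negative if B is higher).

19.6 mcg/mL

Regimen A: f = (1/2)^(27/46) ≈ 0.6657; Cmin,ss = (1574/110)·f/(1−f) ≈ 28.494 mcg/mL.
Regimen B: f = (1/2)^(28/46) ≈ 0.6558; Cmin,ss = (511/110)·f/(1−f) ≈ 8.851 mcg/mL.
Difference ≈ 28.494 − 8.851 ≈ 19.643 mcg/mL.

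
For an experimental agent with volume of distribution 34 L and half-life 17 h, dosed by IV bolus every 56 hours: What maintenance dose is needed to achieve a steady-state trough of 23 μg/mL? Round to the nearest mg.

6889 mg

τ/t½ = 56/17 ≈ 3.2941, so f = (1/2)^(56/17) ≈ 0.101946.
Cmin,ss = (D/Vd)·f/(1−f), so D = Cmin,ss·Vd·(1−f)/f.
D = 23 × 34 × (1−f)/f ≈ 23 × 34 × 8.80911 ≈ 6888.72 mg.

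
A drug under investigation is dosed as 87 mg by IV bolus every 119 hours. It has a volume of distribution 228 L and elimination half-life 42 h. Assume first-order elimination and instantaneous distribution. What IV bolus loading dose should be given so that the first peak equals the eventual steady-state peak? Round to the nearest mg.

f = (1/2)^(119/42) ≈ 0.140308; accumulation ratio R = 1/(1−f) ≈ 1.16321.
Loading dose to hit Cmax,ss on first dose: D_load = D_maint·R ≈ 87 × 1.16321 ≈ 101.20 mg.

101 mg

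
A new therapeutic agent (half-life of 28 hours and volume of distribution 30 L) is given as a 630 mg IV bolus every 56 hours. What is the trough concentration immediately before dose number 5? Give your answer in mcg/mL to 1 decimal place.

7.0 mcg/mL

f = (1/2)^(τ/t½) = (1/2)^(56/28) ≈ 0.2500.
C₀ = D/Vd = 630/30 ≈ 21.000 mcg/mL.
Before the 5th dose, 4 doses have been given. Superposition: Cmin = C₀·(f + f² + … + f^4).
≈ 21.000 × (0.2500 + 0.0625 + 0.0156 + 0.0039) ≈ 21.000 × 0.3320 ≈ 6.972 mcg/mL.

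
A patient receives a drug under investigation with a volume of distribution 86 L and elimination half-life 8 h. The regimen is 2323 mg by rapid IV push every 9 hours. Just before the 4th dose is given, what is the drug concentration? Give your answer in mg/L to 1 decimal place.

f = (1/2)^(τ/t½) = (1/2)^(9/8) ≈ 0.4585.
C₀ = D/Vd = 2323/86 ≈ 27.012 mg/L.
Before the 4th dose, 3 doses have been given. Superposition: Cmin = C₀·(f + f² + … + f^3).
≈ 27.012 × (0.4585 + 0.2102 + 0.0964) ≈ 27.012 × 0.7651 ≈ 20.667 mg/L.

20.7 mg/L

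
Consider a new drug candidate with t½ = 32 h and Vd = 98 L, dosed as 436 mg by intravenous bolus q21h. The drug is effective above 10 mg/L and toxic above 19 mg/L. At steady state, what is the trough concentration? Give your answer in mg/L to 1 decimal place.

k = ln2/t½ = ln2/32 ≈ 0.021661 h⁻¹; fraction remaining f = e^(−kτ) = e^(−0.021661×21) ≈ 0.6345.
Each bolus raises the concentration by D/Vd = 436/98 ≈ 4.449 mg/L.
Steady-state trough Cmin,ss = C₀·f/(1−f) ≈ 4.449 × 0.6345/0.3655 ≈ 7.723 mg/L.
Trough 7.7 mg/L vs MEC 10 mg/L: subtherapeutic.

7.7 mg/L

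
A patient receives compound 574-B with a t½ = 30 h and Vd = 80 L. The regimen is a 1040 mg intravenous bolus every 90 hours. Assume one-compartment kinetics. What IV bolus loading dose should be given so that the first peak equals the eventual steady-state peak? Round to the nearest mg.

f = (1/2)^(90/30) ≈ 0.125000; accumulation ratio R = 1/(1−f) ≈ 1.14286.
Loading dose to hit Cmax,ss on first dose: D_load = D_maint·R ≈ 1040 × 1.14286 ≈ 1188.57 mg.

1189 mg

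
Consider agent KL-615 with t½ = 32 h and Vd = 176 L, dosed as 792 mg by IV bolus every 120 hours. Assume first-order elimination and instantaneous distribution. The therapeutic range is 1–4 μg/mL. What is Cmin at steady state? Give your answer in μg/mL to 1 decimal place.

τ/t½ = 120/32 ≈ 3.75, so fraction remaining f = (1/2)^(120/32) ≈ 0.0743.
At steady state, accumulation factor R = 1/(1 − e^(−kτ)) ≈ 1.0803.
Single-dose peak C₀ = D/Vd = 792/176 ≈ 4.500 μg/mL.
Steady-state peak Cmax,ss = C₀·R ≈ 4.500 × 1.0803 ≈ 4.861 μg/mL.
One interval later, Cmin,ss = Cmax,ss·e^(−kτ) ≈ 4.861 × 0.0743 ≈ 0.361 μg/mL.
Trough 0.4 μg/mL vs MEC 1 μg/mL: subtherapeutic.

0.4 μg/mL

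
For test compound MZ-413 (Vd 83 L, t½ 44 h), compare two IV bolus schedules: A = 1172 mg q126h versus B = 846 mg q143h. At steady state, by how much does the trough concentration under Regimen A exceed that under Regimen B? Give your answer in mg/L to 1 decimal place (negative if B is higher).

1.1 mg/L

Regimen A: f = (1/2)^(126/44) ≈ 0.1374; Cmin,ss = (1172/83)·f/(1−f) ≈ 2.249 mg/L.
Regimen B: f = (1/2)^(143/44) ≈ 0.1051; Cmin,ss = (846/83)·f/(1−f) ≈ 1.197 mg/L.
Difference ≈ 2.249 − 1.197 ≈ 1.052 mg/L.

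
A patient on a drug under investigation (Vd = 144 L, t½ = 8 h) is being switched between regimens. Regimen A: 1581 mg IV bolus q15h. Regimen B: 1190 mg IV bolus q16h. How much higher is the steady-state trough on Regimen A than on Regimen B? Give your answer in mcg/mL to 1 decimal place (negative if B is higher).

1.4 mcg/mL

Regimen A: f = (1/2)^(15/8) ≈ 0.2726; Cmin,ss = (1581/144)·f/(1−f) ≈ 4.115 mcg/mL.
Regimen B: f = (1/2)^(16/8) ≈ 0.2500; Cmin,ss = (1190/144)·f/(1−f) ≈ 2.755 mcg/mL.
Difference ≈ 4.115 − 2.755 ≈ 1.360 mcg/mL.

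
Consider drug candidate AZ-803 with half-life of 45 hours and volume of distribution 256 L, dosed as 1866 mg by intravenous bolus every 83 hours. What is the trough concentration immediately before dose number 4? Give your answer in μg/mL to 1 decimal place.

f = (1/2)^(τ/t½) = (1/2)^(83/45) ≈ 0.2785.
C₀ = D/Vd = 1866/256 ≈ 7.289 μg/mL.
Before the 4th dose, 3 doses have been given. Superposition: Cmin = C₀·(f + f² + … + f^3).
≈ 7.289 × (0.2785 + 0.0776 + 0.0216) ≈ 7.289 × 0.3777 ≈ 2.753 μg/mL.

2.8 μg/mL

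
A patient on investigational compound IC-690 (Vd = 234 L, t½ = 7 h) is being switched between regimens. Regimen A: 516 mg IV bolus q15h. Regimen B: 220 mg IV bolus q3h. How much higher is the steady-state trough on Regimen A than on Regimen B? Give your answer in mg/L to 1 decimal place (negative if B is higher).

Regimen A: f = (1/2)^(15/7) ≈ 0.2264; Cmin,ss = (516/234)·f/(1−f) ≈ 0.645 mg/L.
Regimen B: f = (1/2)^(3/7) ≈ 0.7430; Cmin,ss = (220/234)·f/(1−f) ≈ 2.718 mg/L.
Difference ≈ 0.645 − 2.718 ≈ -2.073 mg/L.

-2.1 mg/L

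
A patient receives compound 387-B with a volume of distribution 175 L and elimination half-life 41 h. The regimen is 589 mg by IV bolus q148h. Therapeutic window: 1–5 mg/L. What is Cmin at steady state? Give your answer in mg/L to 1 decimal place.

Over one 148-h interval, 148/41 ≈ 3.6098 half-lives elapse, leaving f ≈ 0.0819 of each dose.
Accumulation ratio R = 1/(1 − f) ≈ 1/0.9181 ≈ 1.0892.
Each bolus raises the concentration by D/Vd = 589/175 ≈ 3.366 mg/L.
Steady-state peak Cmax,ss = C₀·R ≈ 3.366 × 1.0892 ≈ 3.666 mg/L.
One interval later, Cmin,ss = Cmax,ss·e^(−kτ) ≈ 3.666 × 0.0819 ≈ 0.300 mg/L.
Trough 0.3 mg/L vs MEC 1 mg/L: subtherapeutic.

0.3 mg/L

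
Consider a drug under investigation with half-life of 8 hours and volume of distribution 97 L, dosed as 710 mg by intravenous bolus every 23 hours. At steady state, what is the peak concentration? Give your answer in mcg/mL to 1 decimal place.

k = ln2/t½ = ln2/8 ≈ 0.086643 h⁻¹; fraction remaining f = e^(−kτ) = e^(−0.086643×23) ≈ 0.1363.
At steady state, accumulation factor R = 1/(1 − e^(−kτ)) ≈ 1.1578.
Single-dose peak C₀ = D/Vd = 710/97 ≈ 7.320 mcg/mL.
Cmax,ss = C₀/(1 − f) ≈ 7.320/0.8637 ≈ 8.475 mcg/mL.

8.5 mcg/mL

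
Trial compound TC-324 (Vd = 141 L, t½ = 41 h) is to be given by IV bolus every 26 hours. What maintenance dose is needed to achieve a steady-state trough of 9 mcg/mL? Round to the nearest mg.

701 mg

τ/t½ = 26/41 ≈ 0.63415, so f = (1/2)^(26/41) ≈ 0.644322.
Cmin,ss = (D/Vd)·f/(1−f), so D = Cmin,ss·Vd·(1−f)/f.
D = 9 × 141 × (1−f)/f ≈ 9 × 141 × 0.55202 ≈ 700.51 mg.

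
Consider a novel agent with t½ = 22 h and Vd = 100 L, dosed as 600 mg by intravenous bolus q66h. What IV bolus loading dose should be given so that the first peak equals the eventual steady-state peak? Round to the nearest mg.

686 mg

f = (1/2)^(66/22) ≈ 0.125000; accumulation ratio R = 1/(1−f) ≈ 1.14286.
Loading dose to hit Cmax,ss on first dose: D_load = D_maint·R ≈ 600 × 1.14286 ≈ 685.72 mg.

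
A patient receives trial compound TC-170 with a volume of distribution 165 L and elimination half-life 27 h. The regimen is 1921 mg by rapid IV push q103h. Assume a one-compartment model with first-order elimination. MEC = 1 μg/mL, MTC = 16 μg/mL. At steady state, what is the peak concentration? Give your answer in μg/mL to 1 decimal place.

τ/t½ = 103/27 ≈ 3.8148, so fraction remaining f = (1/2)^(103/27) ≈ 0.0711.
At steady state, accumulation factor R = 1/(1 − e^(−kτ)) ≈ 1.0765.
Each bolus raises the concentration by D/Vd = 1921/165 ≈ 11.642 μg/mL.
Cmax,ss = C₀/(1 − f) ≈ 11.642/0.9289 ≈ 12.533 μg/mL.
Peak 12.5 μg/mL vs MTC 16 μg/mL: below toxic threshold.

12.5 μg/mL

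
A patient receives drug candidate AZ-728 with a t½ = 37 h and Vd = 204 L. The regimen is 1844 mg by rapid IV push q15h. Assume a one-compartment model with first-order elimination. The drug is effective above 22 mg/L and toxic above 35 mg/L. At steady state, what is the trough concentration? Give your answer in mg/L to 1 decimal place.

τ/t½ = 15/37 ≈ 0.40541, so fraction remaining f = (1/2)^(15/37) ≈ 0.7550.
At steady state, accumulation factor R = 1/(1 − e^(−kτ)) ≈ 4.0816.
Single-dose peak C₀ = D/Vd = 1844/204 ≈ 9.039 mg/L.
Cmax,ss = C₀/(1 − f) ≈ 9.039/0.2450 ≈ 36.894 mg/L.
One interval later, Cmin,ss = Cmax,ss·e^(−kτ) ≈ 36.894 × 0.7550 ≈ 27.855 mg/L.
Trough 27.9 mg/L vs MEC 22 mg/L: adequate.

27.9 mg/L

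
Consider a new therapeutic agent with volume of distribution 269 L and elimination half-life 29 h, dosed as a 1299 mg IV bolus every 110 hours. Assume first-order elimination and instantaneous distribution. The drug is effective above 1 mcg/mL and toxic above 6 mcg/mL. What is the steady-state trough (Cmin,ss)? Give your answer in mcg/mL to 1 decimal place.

Over one 110-h interval, 110/29 ≈ 3.7931 half-lives elapse, leaving f ≈ 0.0721 of each dose.
At steady state, accumulation factor R = 1/(1 − e^(−kτ)) ≈ 1.0777.
Single-dose peak C₀ = D/Vd = 1299/269 ≈ 4.829 mcg/mL.
Steady-state peak Cmax,ss = C₀·R ≈ 4.829 × 1.0777 ≈ 5.204 mcg/mL.
One interval later, Cmin,ss = Cmax,ss·e^(−kτ) ≈ 5.204 × 0.0721 ≈ 0.375 mcg/mL.
Trough 0.4 mcg/mL vs MEC 1 mcg/mL: subtherapeutic.

0.4 mcg/mL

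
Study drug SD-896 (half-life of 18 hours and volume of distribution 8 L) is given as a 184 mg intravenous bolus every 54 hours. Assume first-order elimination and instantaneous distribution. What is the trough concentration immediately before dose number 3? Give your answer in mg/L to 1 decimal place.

f = (1/2)^(τ/t½) = (1/2)^(54/18) ≈ 0.1250.
C₀ = D/Vd = 184/8 ≈ 23.000 mg/L.
Before the 3rd dose, 2 doses have been given. Superposition: Cmin = C₀·(f + f²).
≈ 23.000 × (0.1250 + 0.0156) ≈ 23.000 × 0.1406 ≈ 3.234 mg/L.

3.2 mg/L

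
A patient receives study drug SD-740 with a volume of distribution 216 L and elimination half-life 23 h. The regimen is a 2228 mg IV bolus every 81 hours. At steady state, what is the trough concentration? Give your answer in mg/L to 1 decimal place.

τ/t½ = 81/23 ≈ 3.5217, so fraction remaining f = (1/2)^(81/23) ≈ 0.0871.
At steady state, accumulation factor R = 1/(1 − e^(−kτ)) ≈ 1.0954.
Single-dose peak C₀ = D/Vd = 2228/216 ≈ 10.315 mg/L.
Steady-state peak Cmax,ss = C₀·R ≈ 10.315 × 1.0954 ≈ 11.299 mg/L.
One interval later, Cmin,ss = Cmax,ss·e^(−kτ) ≈ 11.299 × 0.0871 ≈ 0.984 mg/L.

1.0 mg/L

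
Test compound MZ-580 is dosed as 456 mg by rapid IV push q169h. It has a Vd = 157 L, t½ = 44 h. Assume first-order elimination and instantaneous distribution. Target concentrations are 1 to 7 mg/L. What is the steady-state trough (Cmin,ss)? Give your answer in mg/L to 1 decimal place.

Over one 169-h interval, 169/44 ≈ 3.8409 half-lives elapse, leaving f ≈ 0.0698 of each dose.
Accumulation ratio R = 1/(1 − f) ≈ 1/0.9302 ≈ 1.0750.
Each bolus raises the concentration by D/Vd = 456/157 ≈ 2.904 mg/L.
Cmax,ss = C₀/(1 − f) ≈ 2.904/0.9302 ≈ 3.122 mg/L.
One interval later, Cmin,ss = Cmax,ss·e^(−kτ) ≈ 3.122 × 0.0698 ≈ 0.218 mg/L.
Trough 0.2 mg/L vs MEC 1 mg/L: subtherapeutic.

0.2 mg/L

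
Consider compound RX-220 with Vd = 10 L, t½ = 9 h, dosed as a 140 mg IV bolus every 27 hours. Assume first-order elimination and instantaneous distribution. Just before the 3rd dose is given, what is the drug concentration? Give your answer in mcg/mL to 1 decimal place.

2.0 mcg/mL

f = (1/2)^(τ/t½) = (1/2)^(27/9) ≈ 0.1250.
C₀ = D/Vd = 140/10 ≈ 14.000 mcg/mL.
Before the 3rd dose, 2 doses have been given. Superposition: Cmin = C₀·(f + f²).
≈ 14.000 × (0.1250 + 0.0156) ≈ 14.000 × 0.1406 ≈ 1.968 mcg/mL.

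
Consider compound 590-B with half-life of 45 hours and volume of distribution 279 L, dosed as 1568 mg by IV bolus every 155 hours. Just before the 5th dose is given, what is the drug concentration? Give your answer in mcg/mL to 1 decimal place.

0.6 mcg/mL

f = (1/2)^(τ/t½) = (1/2)^(155/45) ≈ 0.0919.
C₀ = D/Vd = 1568/279 ≈ 5.620 mcg/mL.
Before the 5th dose, 4 doses have been given. Superposition: Cmin = C₀·(f + f² + … + f^4).
≈ 5.620 × (0.0919 + 0.0084 + 0.0008 + 0.0001) ≈ 5.620 × 0.1012 ≈ 0.569 mcg/mL.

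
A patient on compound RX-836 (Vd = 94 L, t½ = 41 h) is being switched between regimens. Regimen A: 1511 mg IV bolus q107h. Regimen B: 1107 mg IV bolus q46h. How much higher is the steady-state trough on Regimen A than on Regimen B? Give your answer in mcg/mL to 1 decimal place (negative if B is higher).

-6.9 mcg/mL

Regimen A: f = (1/2)^(107/41) ≈ 0.1638; Cmin,ss = (1511/94)·f/(1−f) ≈ 3.149 mcg/mL.
Regimen B: f = (1/2)^(46/41) ≈ 0.4595; Cmin,ss = (1107/94)·f/(1−f) ≈ 10.012 mcg/mL.
Difference ≈ 3.149 − 10.012 ≈ -6.863 mcg/mL.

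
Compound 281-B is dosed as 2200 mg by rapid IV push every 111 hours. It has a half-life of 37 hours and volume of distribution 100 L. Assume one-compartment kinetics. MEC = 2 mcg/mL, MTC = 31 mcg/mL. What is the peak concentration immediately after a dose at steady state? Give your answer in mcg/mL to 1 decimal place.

25.1 mcg/mL

The dosing interval is 3 half-lives, so f = 2^(−3) = 0.125.
At steady state, R = 1/(1 − 0.125) = 8/7.
Single-dose peak C₀ = D/Vd = 2200/100 = 22 mcg/mL.
Steady-state peak Cmax,ss = C₀·R = 22 × 8/7 ≈ 25.143 mcg/mL.
Peak 25.1 mcg/mL vs MTC 31 mcg/mL: below toxic threshold.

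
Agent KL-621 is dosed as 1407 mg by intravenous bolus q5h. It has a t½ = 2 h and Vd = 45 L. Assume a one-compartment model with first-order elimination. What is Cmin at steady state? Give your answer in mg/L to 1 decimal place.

6.7 mg/L

Over one 5-h interval, 5/2 ≈ 2.5 half-lives elapse, leaving f ≈ 0.1768 of each dose.
Single-dose peak C₀ = D/Vd = 1407/45 ≈ 31.267 mg/L.
Steady-state trough Cmin,ss = C₀·f/(1−f) ≈ 31.267 × 0.1768/0.8232 ≈ 6.715 mg/L.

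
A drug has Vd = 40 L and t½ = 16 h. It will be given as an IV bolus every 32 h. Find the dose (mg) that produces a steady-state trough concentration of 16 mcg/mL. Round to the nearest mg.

1920 mg

τ/t½ = 32/16 ≈ 2, so f = (1/2)^(32/16) ≈ 0.250000.
Cmin,ss = (D/Vd)·f/(1−f), so D = Cmin,ss·Vd·(1−f)/f.
D = 16 × 40 × (1−f)/f ≈ 16 × 40 × 3.00000 ≈ 1920.00 mg.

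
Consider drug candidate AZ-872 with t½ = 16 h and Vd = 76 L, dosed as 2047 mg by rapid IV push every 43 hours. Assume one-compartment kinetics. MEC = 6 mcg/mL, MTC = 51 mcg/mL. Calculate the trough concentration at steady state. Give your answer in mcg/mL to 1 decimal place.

4.9 mcg/mL

k = ln2/t½ = ln2/16 ≈ 0.043322 h⁻¹; fraction remaining f = e^(−kτ) = e^(−0.043322×43) ≈ 0.1552.
At steady state, accumulation factor R = 1/(1 − e^(−kτ)) ≈ 1.1837.
Single-dose peak C₀ = D/Vd = 2047/76 ≈ 26.934 mcg/mL.
Steady-state peak Cmax,ss = C₀·R ≈ 26.934 × 1.1837 ≈ 31.882 mcg/mL.
One interval later, Cmin,ss = Cmax,ss·e^(−kτ) ≈ 31.882 × 0.1552 ≈ 4.948 mcg/mL.
Trough 4.9 mcg/mL vs MEC 6 mcg/mL: subtherapeutic.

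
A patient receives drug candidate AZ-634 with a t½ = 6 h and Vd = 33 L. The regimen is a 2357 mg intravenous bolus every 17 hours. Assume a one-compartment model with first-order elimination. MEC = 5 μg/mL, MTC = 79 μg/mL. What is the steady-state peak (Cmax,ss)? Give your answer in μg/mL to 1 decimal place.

τ/t½ = 17/6 ≈ 2.8333, so fraction remaining f = (1/2)^(17/6) ≈ 0.1403.
Accumulation ratio R = 1/(1 − f) ≈ 1/0.8597 ≈ 1.1632.
Single-dose peak C₀ = D/Vd = 2357/33 ≈ 71.424 μg/mL.
Steady-state peak Cmax,ss = C₀·R ≈ 71.424 × 1.1632 ≈ 83.080 μg/mL.
Peak 83.1 μg/mL vs MTC 79 μg/mL: exceeds toxic threshold.

83.1 μg/mL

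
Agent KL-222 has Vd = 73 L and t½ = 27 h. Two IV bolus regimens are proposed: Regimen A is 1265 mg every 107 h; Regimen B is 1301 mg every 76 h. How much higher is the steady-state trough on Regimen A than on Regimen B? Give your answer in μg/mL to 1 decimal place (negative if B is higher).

Regimen A: f = (1/2)^(107/27) ≈ 0.0641; Cmin,ss = (1265/73)·f/(1−f) ≈ 1.187 μg/mL.
Regimen B: f = (1/2)^(76/27) ≈ 0.1421; Cmin,ss = (1301/73)·f/(1−f) ≈ 2.952 μg/mL.
Difference ≈ 1.187 − 2.952 ≈ -1.765 μg/mL.

-1.8 μg/mL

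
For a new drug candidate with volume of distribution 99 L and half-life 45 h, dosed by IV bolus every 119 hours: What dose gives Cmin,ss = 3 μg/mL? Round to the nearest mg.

1560 mg

τ/t½ = 119/45 ≈ 2.6444, so f = (1/2)^(119/45) ≈ 0.159935.
Cmin,ss = (D/Vd)·f/(1−f), so D = Cmin,ss·Vd·(1−f)/f.
D = 3 × 99 × (1−f)/f ≈ 3 × 99 × 5.25254 ≈ 1560.00 mg.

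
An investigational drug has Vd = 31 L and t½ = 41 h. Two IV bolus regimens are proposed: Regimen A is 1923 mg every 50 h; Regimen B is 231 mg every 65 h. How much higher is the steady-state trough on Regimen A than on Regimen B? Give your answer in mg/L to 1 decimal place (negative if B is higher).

Regimen A: f = (1/2)^(50/41) ≈ 0.4294; Cmin,ss = (1923/31)·f/(1−f) ≈ 46.682 mg/L.
Regimen B: f = (1/2)^(65/41) ≈ 0.3332; Cmin,ss = (231/31)·f/(1−f) ≈ 3.724 mg/L.
Difference ≈ 46.682 − 3.724 ≈ 42.958 mg/L.

43.0 mg/L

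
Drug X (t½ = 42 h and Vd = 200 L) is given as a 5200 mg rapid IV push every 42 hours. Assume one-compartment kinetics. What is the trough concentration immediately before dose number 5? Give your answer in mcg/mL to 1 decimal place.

f = (1/2)^(τ/t½) = (1/2)^(42/42) ≈ 0.5000.
C₀ = D/Vd = 5200/200 ≈ 26.000 mcg/mL.
Before the 5th dose, 4 doses have been given. Superposition: Cmin = C₀·(f + f² + … + f^4).
≈ 26.000 × (0.5000 + 0.2500 + 0.1250 + 0.0625) ≈ 26.000 × 0.9375 ≈ 24.375 mcg/mL.

24.4 mcg/mL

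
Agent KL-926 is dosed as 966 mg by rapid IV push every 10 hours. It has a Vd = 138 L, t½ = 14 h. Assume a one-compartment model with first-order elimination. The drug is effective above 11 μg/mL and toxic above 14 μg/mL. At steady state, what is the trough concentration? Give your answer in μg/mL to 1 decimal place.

Over one 10-h interval, 10/14 ≈ 0.71429 half-lives elapse, leaving f ≈ 0.6095 of each dose.
Single-dose peak C₀ = D/Vd = 966/138 ≈ 7.000 μg/mL.
Steady-state trough Cmin,ss = C₀·f/(1−f) ≈ 7.000 × 0.6095/0.3905 ≈ 10.926 μg/mL.
Trough 10.9 μg/mL vs MEC 11 μg/mL: subtherapeutic.

10.9 μg/mL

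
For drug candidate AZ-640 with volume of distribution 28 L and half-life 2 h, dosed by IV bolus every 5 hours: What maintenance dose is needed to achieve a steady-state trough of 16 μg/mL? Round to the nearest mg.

2086 mg

τ/t½ = 5/2 ≈ 2.5, so f = (1/2)^(5/2) ≈ 0.176777.
Cmin,ss = (D/Vd)·f/(1−f), so D = Cmin,ss·Vd·(1−f)/f.
D = 16 × 28 × (1−f)/f ≈ 16 × 28 × 4.65684 ≈ 2086.26 mg.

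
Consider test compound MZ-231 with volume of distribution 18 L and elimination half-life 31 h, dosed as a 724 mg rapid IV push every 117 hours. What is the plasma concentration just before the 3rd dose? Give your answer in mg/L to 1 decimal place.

f = (1/2)^(τ/t½) = (1/2)^(117/31) ≈ 0.0731.
C₀ = D/Vd = 724/18 ≈ 40.222 mg/L.
Before the 3rd dose, 2 doses have been given. Superposition: Cmin = C₀·(f + f²).
≈ 40.222 × (0.0731 + 0.0053) ≈ 40.222 × 0.0784 ≈ 3.153 mg/L.

3.2 mg/L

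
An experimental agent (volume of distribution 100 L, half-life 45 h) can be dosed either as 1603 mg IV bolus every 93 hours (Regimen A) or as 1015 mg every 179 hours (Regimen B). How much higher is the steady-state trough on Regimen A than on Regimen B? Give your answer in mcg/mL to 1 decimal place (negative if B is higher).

4.3 mcg/mL

Regimen A: f = (1/2)^(93/45) ≈ 0.2387; Cmin,ss = (1603/100)·f/(1−f) ≈ 5.026 mcg/mL.
Regimen B: f = (1/2)^(179/45) ≈ 0.0635; Cmin,ss = (1015/100)·f/(1−f) ≈ 0.688 mcg/mL.
Difference ≈ 5.026 − 0.688 ≈ 4.338 mcg/mL.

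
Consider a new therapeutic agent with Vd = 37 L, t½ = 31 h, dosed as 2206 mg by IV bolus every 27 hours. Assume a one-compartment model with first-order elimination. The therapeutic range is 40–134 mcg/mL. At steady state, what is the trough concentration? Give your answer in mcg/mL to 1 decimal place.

τ/t½ = 27/31 ≈ 0.87097, so fraction remaining f = (1/2)^(27/31) ≈ 0.5468.
Accumulation ratio R = 1/(1 − f) ≈ 1/0.4532 ≈ 2.2065.
Each bolus raises the concentration by D/Vd = 2206/37 ≈ 59.622 mcg/mL.
Steady-state peak Cmax,ss = C₀·R ≈ 59.622 × 2.2065 ≈ 131.556 mcg/mL.
One interval later, Cmin,ss = Cmax,ss·e^(−kτ) ≈ 131.556 × 0.5468 ≈ 71.935 mcg/mL.
Trough 71.9 mcg/mL vs MEC 40 mcg/mL: adequate.

71.9 mcg/mL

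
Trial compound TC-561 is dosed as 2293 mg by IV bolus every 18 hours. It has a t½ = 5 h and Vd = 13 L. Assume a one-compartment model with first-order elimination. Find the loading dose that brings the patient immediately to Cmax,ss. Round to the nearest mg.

2499 mg

f = (1/2)^(18/5) ≈ 0.082469; accumulation ratio R = 1/(1−f) ≈ 1.08988.
Loading dose to hit Cmax,ss on first dose: D_load = D_maint·R ≈ 2293 × 1.08988 ≈ 2499.09 mg.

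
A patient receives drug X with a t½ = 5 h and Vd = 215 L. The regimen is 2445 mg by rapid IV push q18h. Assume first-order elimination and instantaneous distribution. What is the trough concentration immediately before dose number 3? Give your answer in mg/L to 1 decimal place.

1.0 mg/L

f = (1/2)^(τ/t½) = (1/2)^(18/5) ≈ 0.0825.
C₀ = D/Vd = 2445/215 ≈ 11.372 mg/L.
Before the 3rd dose, 2 doses have been given. Superposition: Cmin = C₀·(f + f²).
≈ 11.372 × (0.0825 + 0.0068) ≈ 11.372 × 0.0893 ≈ 1.016 mg/L.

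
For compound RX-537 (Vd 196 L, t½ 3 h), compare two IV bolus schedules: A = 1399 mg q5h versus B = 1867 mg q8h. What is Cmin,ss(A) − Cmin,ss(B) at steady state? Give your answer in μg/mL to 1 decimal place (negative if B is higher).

Regimen A: f = (1/2)^(5/3) ≈ 0.3150; Cmin,ss = (1399/196)·f/(1−f) ≈ 3.282 μg/mL.
Regimen B: f = (1/2)^(8/3) ≈ 0.1575; Cmin,ss = (1867/196)·f/(1−f) ≈ 1.781 μg/mL.
Difference ≈ 3.282 − 1.781 ≈ 1.501 μg/mL.

1.5 μg/mL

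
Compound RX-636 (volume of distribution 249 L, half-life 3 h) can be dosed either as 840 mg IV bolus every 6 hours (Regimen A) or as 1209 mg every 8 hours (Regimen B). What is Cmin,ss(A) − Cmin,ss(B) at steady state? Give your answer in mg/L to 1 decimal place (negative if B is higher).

Regimen A: f = (1/2)^(6/3) ≈ 0.2500; Cmin,ss = (840/249)·f/(1−f) ≈ 1.124 mg/L.
Regimen B: f = (1/2)^(8/3) ≈ 0.1575; Cmin,ss = (1209/249)·f/(1−f) ≈ 0.908 mg/L.
Difference ≈ 1.124 − 0.908 ≈ 0.216 mg/L.

0.2 mg/L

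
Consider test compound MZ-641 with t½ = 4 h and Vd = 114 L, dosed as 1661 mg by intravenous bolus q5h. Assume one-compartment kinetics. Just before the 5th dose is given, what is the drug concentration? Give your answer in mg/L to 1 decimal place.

f = (1/2)^(τ/t½) = (1/2)^(5/4) ≈ 0.4204.
C₀ = D/Vd = 1661/114 ≈ 14.570 mg/L.
Before the 5th dose, 4 doses have been given. Superposition: Cmin = C₀·(f + f² + … + f^4).
≈ 14.570 × (0.4204 + 0.1767 + 0.0743 + 0.0312) ≈ 14.570 × 0.7026 ≈ 10.237 mg/L.

10.2 mg/L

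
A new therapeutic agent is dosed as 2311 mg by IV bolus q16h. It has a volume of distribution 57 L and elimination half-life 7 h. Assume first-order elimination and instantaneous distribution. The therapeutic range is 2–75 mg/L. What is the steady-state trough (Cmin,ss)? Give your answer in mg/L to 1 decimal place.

Over one 16-h interval, 16/7 ≈ 2.2857 half-lives elapse, leaving f ≈ 0.2051 of each dose.
Accumulation ratio R = 1/(1 − f) ≈ 1/0.7949 ≈ 1.2580.
Each bolus raises the concentration by D/Vd = 2311/57 ≈ 40.544 mg/L.
Cmax,ss = C₀/(1 − f) ≈ 40.544/0.7949 ≈ 51.005 mg/L.
Steady-state trough Cmin,ss = Cmax,ss·f ≈ 51.005 × 0.2051 ≈ 10.461 mg/L.
Trough 10.5 mg/L vs MEC 2 mg/L: adequate.

10.5 mg/L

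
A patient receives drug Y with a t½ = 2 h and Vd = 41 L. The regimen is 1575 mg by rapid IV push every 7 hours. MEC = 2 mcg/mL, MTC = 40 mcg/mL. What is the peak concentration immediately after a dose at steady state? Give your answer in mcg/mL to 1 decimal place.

42.1 mcg/mL

τ/t½ = 7/2 ≈ 3.5, so fraction remaining f = (1/2)^(7/2) ≈ 0.0884.
At steady state, accumulation factor R = 1/(1 − e^(−kτ)) ≈ 1.0970.
Each bolus raises the concentration by D/Vd = 1575/41 ≈ 38.415 mcg/mL.
Cmax,ss = C₀/(1 − f) ≈ 38.415/0.9116 ≈ 42.140 mcg/mL.
Peak 42.1 mcg/mL vs MTC 40 mcg/mL: exceeds toxic threshold.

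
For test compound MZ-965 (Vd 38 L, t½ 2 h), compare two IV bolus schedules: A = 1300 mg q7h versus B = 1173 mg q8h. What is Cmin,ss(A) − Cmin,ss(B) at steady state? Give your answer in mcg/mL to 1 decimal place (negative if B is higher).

Regimen A: f = (1/2)^(7/2) ≈ 0.0884; Cmin,ss = (1300/38)·f/(1−f) ≈ 3.317 mcg/mL.
Regimen B: f = (1/2)^(8/2) ≈ 0.0625; Cmin,ss = (1173/38)·f/(1−f) ≈ 2.058 mcg/mL.
Difference ≈ 3.317 − 2.058 ≈ 1.259 mcg/mL.

1.3 mcg/mL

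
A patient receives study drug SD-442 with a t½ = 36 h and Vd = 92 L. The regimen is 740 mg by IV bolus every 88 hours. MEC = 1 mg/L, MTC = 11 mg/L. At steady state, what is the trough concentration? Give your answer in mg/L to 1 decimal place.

1.8 mg/L

k = ln2/t½ = ln2/36 ≈ 0.019254 h⁻¹; fraction remaining f = e^(−kτ) = e^(−0.019254×88) ≈ 0.1837.
Accumulation ratio R = 1/(1 − f) ≈ 1/0.8163 ≈ 1.2250.
Each bolus raises the concentration by D/Vd = 740/92 ≈ 8.043 mg/L.
Cmax,ss = C₀/(1 − f) ≈ 8.043/0.8163 ≈ 9.853 mg/L.
One interval later, Cmin,ss = Cmax,ss·e^(−kτ) ≈ 9.853 × 0.1837 ≈ 1.810 mg/L.
Trough 1.8 mg/L vs MEC 1 mg/L: adequate.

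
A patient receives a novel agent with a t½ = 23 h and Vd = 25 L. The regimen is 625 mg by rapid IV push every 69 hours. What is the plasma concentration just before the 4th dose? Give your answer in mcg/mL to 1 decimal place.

f = (1/2)^(τ/t½) = (1/2)^(69/23) ≈ 0.1250.
C₀ = D/Vd = 625/25 ≈ 25.000 mcg/mL.
Before the 4th dose, 3 doses have been given. Superposition: Cmin = C₀·(f + f² + … + f^3).
≈ 25.000 × (0.1250 + 0.0156 + 0.0020) ≈ 25.000 × 0.1426 ≈ 3.565 mcg/mL.

3.6 mcg/mL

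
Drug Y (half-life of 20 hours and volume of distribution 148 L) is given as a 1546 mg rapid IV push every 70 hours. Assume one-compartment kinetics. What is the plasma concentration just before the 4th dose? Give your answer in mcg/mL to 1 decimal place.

f = (1/2)^(τ/t½) = (1/2)^(70/20) ≈ 0.0884.
C₀ = D/Vd = 1546/148 ≈ 10.446 mcg/mL.
Before the 4th dose, 3 doses have been given. Superposition: Cmin = C₀·(f + f² + … + f^3).
≈ 10.446 × (0.0884 + 0.0078 + 0.0007) ≈ 10.446 × 0.0969 ≈ 1.012 mcg/mL.

1.0 mcg/mL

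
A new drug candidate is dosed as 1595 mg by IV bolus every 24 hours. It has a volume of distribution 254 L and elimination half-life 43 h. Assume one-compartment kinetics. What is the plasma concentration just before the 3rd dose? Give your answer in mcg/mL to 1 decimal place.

f = (1/2)^(τ/t½) = (1/2)^(24/43) ≈ 0.6792.
C₀ = D/Vd = 1595/254 ≈ 6.280 mcg/mL.
Before the 3rd dose, 2 doses have been given. Superposition: Cmin = C₀·(f + f²).
≈ 6.280 × (0.6792 + 0.4613) ≈ 6.280 × 1.1405 ≈ 7.162 mcg/mL.

7.2 mcg/mL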